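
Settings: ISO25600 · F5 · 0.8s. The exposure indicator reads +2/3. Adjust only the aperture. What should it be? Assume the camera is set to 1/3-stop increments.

Overexposed by 2/3 stop → need 2/3 stop darker.
Aperture: f/5 → f/5.6 → f/6.3.

f/6.3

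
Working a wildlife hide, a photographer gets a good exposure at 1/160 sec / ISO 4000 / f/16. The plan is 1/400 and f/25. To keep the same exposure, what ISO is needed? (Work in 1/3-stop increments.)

Shutter speed: 1/160 → 1/200 → 1/250 → 1/320 → 1/400 — 1 1/3 stops faster (darker).
Aperture: f/16 → f/18 → f/20 → f/22 → f/25 — 1 1/3 stops narrower (darker).
Net change so far: 2 2/3 stops darker. Offset with the ISO: 4000 → 5000 → 6400 → 8000 → 10000 → 12800 → 16000 → 20000 → 25600.

ISO 25600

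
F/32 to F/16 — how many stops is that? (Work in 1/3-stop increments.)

f/32 → f/29 → f/25 → f/22 → f/20 → f/18 → f/16 — count the steps: 6 third-stops = 2 stops.

2 stops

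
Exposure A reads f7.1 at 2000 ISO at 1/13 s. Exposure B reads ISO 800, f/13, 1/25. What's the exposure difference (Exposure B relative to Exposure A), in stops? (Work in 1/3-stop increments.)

Aperture: f/7.1 → f/8 → f/9 → f/10 → f/11 → f/13 — 1 2/3 stops narrower (darker).
Shutter speed: 1/13 → 1/15 → 1/20 → 1/25 — 1 stop shorter (darker).
ISO: 2000 → 1600 → 1250 → 1000 → 800 — 1 1/3 stops dropped (darker).
Net: −1 2/3 −1 −1 1/3 = −4 stops.

4 stops darker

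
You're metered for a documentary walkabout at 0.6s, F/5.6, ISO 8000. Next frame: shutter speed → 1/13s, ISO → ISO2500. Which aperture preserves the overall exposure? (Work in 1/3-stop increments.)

f/1.1

Shutter speed: 0.6 → 0.5 → 0.4 → 0.3 → 1/4 → 1/5 → 1/6 → 1/8 → 1/10 → 1/13 — 3 stops shorter (darker).
ISO: 8000 → 6400 → 5000 → 4000 → 3200 → 2500 — 1 2/3 stops dropped (darker).
Net change so far: 4 2/3 stops darker. Offset with the aperture: f/5.6 → f/5 → f/4.5 → f/4 → f/3.5 → f/3.2 → f/2.8 → f/2.5 → f/2.2 → f/2 → f/1.8 → f/1.6 → f/1.4 → f/1.2 → f/1.1.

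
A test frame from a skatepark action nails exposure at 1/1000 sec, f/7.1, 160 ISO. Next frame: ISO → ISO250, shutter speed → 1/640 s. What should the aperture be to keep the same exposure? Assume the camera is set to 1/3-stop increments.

f/11

ISO: 160 → 200 → 250 — 2/3 stop higher (brighter).
Shutter speed: 1/1000 → 1/800 → 1/640 — 2/3 stop longer (brighter).
Net change so far: 1 1/3 stops brighter. Offset with the aperture: f/7.1 → f/8 → f/9 → f/10 → f/11.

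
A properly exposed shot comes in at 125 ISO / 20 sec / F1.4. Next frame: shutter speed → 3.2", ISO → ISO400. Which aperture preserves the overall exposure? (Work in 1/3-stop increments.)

f/1.0

Shutter speed: 20 → 15 → 13 → 10 → 8 → 6 → 5 → 4 → 3.2 — 2 2/3 stops faster (darker).
ISO: 125 → 160 → 200 → 250 → 320 → 400 — 1 2/3 stops higher (brighter).
Net change so far: 1 stop darker. Offset with the aperture: f/1.4 → f/1.2 → f/1.1 → f/1.0.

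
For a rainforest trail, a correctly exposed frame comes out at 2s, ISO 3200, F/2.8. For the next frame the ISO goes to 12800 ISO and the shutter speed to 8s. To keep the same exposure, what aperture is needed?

f/11

ISO: 3200 → 6400 → 12800 — 2 stops raised (brighter).
Shutter speed: 2 → 4 → 8 — 2 stops longer (brighter).
Net change so far: 4 stops brighter. Offset with the aperture: f/2.8 → f/4 → f/5.6 → f/8 → f/11.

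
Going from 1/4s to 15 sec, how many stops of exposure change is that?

6 stops

1/4 → 1/2 → 1 → 2 → 4 → 8 → 15 — count the steps: 6 stops.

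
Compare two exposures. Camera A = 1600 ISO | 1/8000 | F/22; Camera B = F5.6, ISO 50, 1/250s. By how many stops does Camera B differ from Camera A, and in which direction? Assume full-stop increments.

4 stops brighter

Aperture: f/22 → f/16 → f/11 → f/8 → f/5.6 — 4 stops opened up (brighter).
Shutter speed: 1/8000 → 1/4000 → 1/2000 → 1/1000 → 1/500 → 1/250 — 5 stops longer (brighter).
ISO: 1600 → 800 → 400 → 200 → 100 → 50 — 5 stops lower (darker).
Net: +4 +5 −5 = +4 stops.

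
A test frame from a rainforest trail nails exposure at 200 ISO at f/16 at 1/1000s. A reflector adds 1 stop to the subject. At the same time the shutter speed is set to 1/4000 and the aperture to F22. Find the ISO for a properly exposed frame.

Scene light: 1 stop brighter.
Shutter speed: 1/1000 → 1/2000 → 1/4000 — 2 stops shorter (darker).
Aperture: f/16 → f/22 — 1 stop smaller aperture (darker).
Net so far: 2 stops darker. ISO: 200 → 400 → 800.

ISO 800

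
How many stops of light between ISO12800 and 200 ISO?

6 stops

12800 → 6400 → 3200 → 1600 → 800 → 400 → 200 — count the steps: 6 stops.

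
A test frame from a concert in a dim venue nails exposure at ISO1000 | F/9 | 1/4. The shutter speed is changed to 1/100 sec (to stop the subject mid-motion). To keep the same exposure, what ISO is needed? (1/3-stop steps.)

Shutter speed: 1/4 → 1/5 → 1/6 → 1/8 → 1/10 → 1/13 → 1/15 → 1/20 → 1/25 → 1/30 → 1/40 → 1/50 → 1/60 → 1/80 → 1/100 — 4 2/3 stops faster (darker).
Need 4 2/3 stops brighter from the ISO: 1000 → 1250 → 1600 → 2000 → 2500 → 3200 → 4000 → 5000 → 6400 → 8000 → 10000 → 12800 → 16000 → 20000 → 25600.

ISO 25600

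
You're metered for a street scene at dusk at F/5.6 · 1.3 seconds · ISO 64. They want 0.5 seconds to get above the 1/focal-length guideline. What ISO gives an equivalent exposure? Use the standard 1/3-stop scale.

ISO 160

Shutter speed: 1.3 → 1 → 0.8 → 0.6 → 0.5 — 1 1/3 stops faster (darker).
Need 1 1/3 stops brighter from the ISO: 64 → 80 → 100 → 125 → 160.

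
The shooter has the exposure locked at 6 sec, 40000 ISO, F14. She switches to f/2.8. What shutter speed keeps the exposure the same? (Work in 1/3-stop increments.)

Aperture: f/14 → f/13 → f/11 → f/10 → f/9 → f/8 → f/7.1 → f/6.3 → f/5.6 → f/5 → f/4.5 → f/4 → f/3.5 → f/3.2 → f/2.8 — 4 2/3 stops opened up (brighter).
Need 4 2/3 stops darker from the shutter speed: 6 → 5 → 4 → 3.2 → 2.5 → 2 → 1.6 → 1.3 → 1 → 0.8 → 0.6 → 0.5 → 0.4 → 0.3 → 1/4.

1/4s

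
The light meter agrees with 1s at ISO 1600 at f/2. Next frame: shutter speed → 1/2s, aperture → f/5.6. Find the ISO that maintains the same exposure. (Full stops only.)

ISO 25600

Shutter speed: 1 → 1/2 — 1 stop shorter (darker).
Aperture: f/2 → f/2.8 → f/4 → f/5.6 — 3 stops narrower (darker).
Net change so far: 4 stops darker. Offset with the ISO: 1600 → 3200 → 6400 → 12800 → 25600.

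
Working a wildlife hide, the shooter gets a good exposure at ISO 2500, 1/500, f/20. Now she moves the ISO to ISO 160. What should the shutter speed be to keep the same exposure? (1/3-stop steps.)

ISO: 2500 → 2000 → 1600 → 1250 → 1000 → 800 → 640 → 500 → 400 → 320 → 250 → 200 → 160 — 4 stops dropped (darker).
Need 4 stops brighter from the shutter speed: 1/500 → 1/400 → 1/320 → 1/250 → 1/200 → 1/160 → 1/125 → 1/100 → 1/80 → 1/60 → 1/50 → 1/40 → 1/30.

1/30s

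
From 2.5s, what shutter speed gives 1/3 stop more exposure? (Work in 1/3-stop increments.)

3.2 s

Shutter speed: 2.5 → 3.2 — 1/3 stop slower (brighter).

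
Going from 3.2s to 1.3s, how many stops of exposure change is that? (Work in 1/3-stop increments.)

1 1/3 stops

3.2 → 2.5 → 2 → 1.6 → 1.3 — count the steps: 4 third-stops = 1 1/3 stops.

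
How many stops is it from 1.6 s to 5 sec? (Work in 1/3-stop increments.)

1 2/3 stops

1.6 → 2 → 2.5 → 3.2 → 4 → 5 — count the steps: 5 third-stops = 1 2/3 stops.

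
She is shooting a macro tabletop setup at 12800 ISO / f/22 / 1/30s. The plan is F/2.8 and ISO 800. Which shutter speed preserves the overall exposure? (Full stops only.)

Aperture: f/22 → f/16 → f/11 → f/8 → f/5.6 → f/4 → f/2.8 — 6 stops wider (brighter).
ISO: 12800 → 6400 → 3200 → 1600 → 800 — 4 stops lower (darker).
Net change so far: 2 stops brighter. Offset with the shutter speed: 1/30 → 1/60 → 1/125.

1/125s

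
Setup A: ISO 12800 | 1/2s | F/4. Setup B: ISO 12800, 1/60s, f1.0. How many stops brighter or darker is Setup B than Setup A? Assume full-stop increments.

1 stop darker

Aperture: f/4 → f/2.8 → f/2 → f/1.4 → f/1.0 — 4 stops wider (brighter).
Shutter speed: 1/2 → 1/4 → 1/8 → 1/15 → 1/30 → 1/60 — 5 stops faster (darker).
ISO: unchanged.
Net: +4 −5 = −1 stop.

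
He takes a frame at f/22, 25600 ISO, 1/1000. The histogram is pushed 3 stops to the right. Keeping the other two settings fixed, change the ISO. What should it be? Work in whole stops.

Overexposed by 3 stops → need 3 stops darker.
ISO: 25600 → 12800 → 6400 → 3200.

ISO 3200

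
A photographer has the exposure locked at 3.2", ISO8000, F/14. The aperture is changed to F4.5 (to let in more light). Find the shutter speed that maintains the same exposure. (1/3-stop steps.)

0.3 s

Aperture: f/14 → f/13 → f/11 → f/10 → f/9 → f/8 → f/7.1 → f/6.3 → f/5.6 → f/5 → f/4.5 — 3 1/3 stops opened up (brighter).
Need 3 1/3 stops darker from the shutter speed: 3.2 → 2.5 → 2 → 1.6 → 1.3 → 1 → 0.8 → 0.6 → 0.5 → 0.4 → 0.3.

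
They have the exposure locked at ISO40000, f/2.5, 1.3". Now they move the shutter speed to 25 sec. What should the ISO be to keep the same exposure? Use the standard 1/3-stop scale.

Shutter speed: 1.3 → 1.6 → 2 → 2.5 → 3.2 → 4 → 5 → 6 → 8 → 10 → 13 → 15 → 20 → 25 — 4 1/3 stops longer (brighter).
Need 4 1/3 stops darker from the ISO: 40000 → 32000 → 25600 → 20000 → 16000 → 12800 → 10000 → 8000 → 6400 → 5000 → 4000 → 3200 → 2500 → 2000.

ISO 2000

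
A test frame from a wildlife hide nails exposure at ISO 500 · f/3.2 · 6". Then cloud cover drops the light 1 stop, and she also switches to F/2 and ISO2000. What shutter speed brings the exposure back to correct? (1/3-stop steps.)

1.3 s

Scene light: 1 stop darker.
Aperture: f/3.2 → f/2.8 → f/2.5 → f/2.2 → f/2 — 1 1/3 stops wider (brighter).
ISO: 500 → 640 → 800 → 1000 → 1250 → 1600 → 2000 — 2 stops raised (brighter).
Net so far: 2 1/3 stops brighter. Shutter speed: 6 → 5 → 4 → 3.2 → 2.5 → 2 → 1.6 → 1.3.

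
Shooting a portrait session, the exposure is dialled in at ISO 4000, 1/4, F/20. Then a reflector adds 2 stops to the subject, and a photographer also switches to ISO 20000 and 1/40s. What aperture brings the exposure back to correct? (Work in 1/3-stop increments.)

f/29

Scene light: 2 stops brighter.
ISO: 4000 → 5000 → 6400 → 8000 → 10000 → 12800 → 16000 → 20000 — 2 1/3 stops higher (brighter).
Shutter speed: 1/4 → 1/5 → 1/6 → 1/8 → 1/10 → 1/13 → 1/15 → 1/20 → 1/25 → 1/30 → 1/40 — 3 1/3 stops shorter (darker).
Net so far: 1 stop brighter. Aperture: f/20 → f/22 → f/25 → f/29.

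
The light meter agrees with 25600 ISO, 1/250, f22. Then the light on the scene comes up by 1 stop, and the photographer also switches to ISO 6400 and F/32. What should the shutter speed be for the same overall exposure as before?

Scene light: 1 stop brighter.
ISO: 25600 → 12800 → 6400 — 2 stops lower (darker).
Aperture: f/22 → f/32 — 1 stop narrower (darker).
Net so far: 2 stops darker. Shutter speed: 1/250 → 1/125 → 1/60.

1/60s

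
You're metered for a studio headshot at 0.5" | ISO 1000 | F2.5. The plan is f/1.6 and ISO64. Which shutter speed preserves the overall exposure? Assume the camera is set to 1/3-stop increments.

Aperture: f/2.5 → f/2.2 → f/2 → f/1.8 → f/1.6 — 1 1/3 stops larger aperture (brighter).
ISO: 1000 → 800 → 640 → 500 → 400 → 320 → 250 → 200 → 160 → 125 → 100 → 80 → 64 — 4 stops dropped (darker).
Net change so far: 2 2/3 stops darker. Offset with the shutter speed: 0.5 → 0.6 → 0.8 → 1 → 1.3 → 1.6 → 2 → 2.5 → 3.2.

3.2 s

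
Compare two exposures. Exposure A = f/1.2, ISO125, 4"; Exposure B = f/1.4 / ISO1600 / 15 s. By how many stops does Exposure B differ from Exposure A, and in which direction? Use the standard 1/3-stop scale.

Aperture: f/1.2 → f/1.4 — 1/3 stop stopped down (darker).
Shutter speed: 4 → 5 → 6 → 8 → 10 → 13 → 15 — 2 stops slower (brighter).
ISO: 125 → 160 → 200 → 250 → 320 → 400 → 500 → 640 → 800 → 1000 → 1250 → 1600 — 3 2/3 stops higher (brighter).
Net: −1/3 +2 +3 2/3 = +5 1/3 stops.

5 1/3 stops brighter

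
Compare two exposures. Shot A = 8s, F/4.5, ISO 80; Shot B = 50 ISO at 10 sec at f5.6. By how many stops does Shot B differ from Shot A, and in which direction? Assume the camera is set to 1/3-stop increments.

Aperture: f/4.5 → f/5 → f/5.6 — 2/3 stop narrower (darker).
Shutter speed: 8 → 10 — 1/3 stop slower (brighter).
ISO: 80 → 64 → 50 — 2/3 stop lower (darker).
Net: −2/3 +1/3 −2/3 = −1 stop.

1 stop darker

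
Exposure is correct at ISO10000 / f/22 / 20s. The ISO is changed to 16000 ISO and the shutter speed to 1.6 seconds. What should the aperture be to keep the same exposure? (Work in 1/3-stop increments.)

ISO: 10000 → 12800 → 16000 — 2/3 stop higher (brighter).
Shutter speed: 20 → 15 → 13 → 10 → 8 → 6 → 5 → 4 → 3.2 → 2.5 → 2 → 1.6 — 3 2/3 stops faster (darker).
Net change so far: 3 stops darker. Offset with the aperture: f/22 → f/20 → f/18 → f/16 → f/14 → f/13 → f/11 → f/10 → f/9 → f/8.

f/8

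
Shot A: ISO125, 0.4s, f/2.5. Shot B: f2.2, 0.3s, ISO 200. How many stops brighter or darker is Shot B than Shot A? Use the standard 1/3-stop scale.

Aperture: f/2.5 → f/2.2 — 1/3 stop larger aperture (brighter).
Shutter speed: 0.4 → 0.3 — 1/3 stop faster (darker).
ISO: 125 → 160 → 200 — 2/3 stop higher (brighter).
Net: +1/3 −1/3 +2/3 = +2/3 stops.

2/3 stop brighter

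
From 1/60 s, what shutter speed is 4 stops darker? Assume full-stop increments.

Shutter speed: 1/60 → 1/125 → 1/250 → 1/500 → 1/1000 — 4 stops shorter (darker).

1/1000s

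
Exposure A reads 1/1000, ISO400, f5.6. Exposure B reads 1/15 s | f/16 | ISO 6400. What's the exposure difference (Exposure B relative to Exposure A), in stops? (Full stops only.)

7 stops brighter

Aperture: f/5.6 → f/8 → f/11 → f/16 — 3 stops stopped down (darker).
Shutter speed: 1/1000 → 1/500 → 1/250 → 1/125 → 1/60 → 1/30 → 1/15 — 6 stops longer (brighter).
ISO: 400 → 800 → 1600 → 3200 → 6400 — 4 stops higher (brighter).
Net: −3 +6 +4 = +7 stops.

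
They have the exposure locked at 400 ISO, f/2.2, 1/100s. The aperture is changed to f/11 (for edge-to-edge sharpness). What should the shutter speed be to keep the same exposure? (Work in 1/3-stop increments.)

1/4s

Aperture: f/2.2 → f/2.5 → f/2.8 → f/3.2 → f/3.5 → f/4 → f/4.5 → f/5 → f/5.6 → f/6.3 → f/7.1 → f/8 → f/9 → f/10 → f/11 — 4 2/3 stops narrower (darker).
Need 4 2/3 stops brighter from the shutter speed: 1/100 → 1/80 → 1/60 → 1/50 → 1/40 → 1/30 → 1/25 → 1/20 → 1/15 → 1/13 → 1/10 → 1/8 → 1/6 → 1/5 → 1/4.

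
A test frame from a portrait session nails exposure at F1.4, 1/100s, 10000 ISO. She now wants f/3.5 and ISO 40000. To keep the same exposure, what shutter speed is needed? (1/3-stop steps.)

1/60s

Aperture: f/1.4 → f/1.6 → f/1.8 → f/2 → f/2.2 → f/2.5 → f/2.8 → f/3.2 → f/3.5 — 2 2/3 stops smaller aperture (darker).
ISO: 10000 → 12800 → 16000 → 20000 → 25600 → 32000 → 40000 — 2 stops higher (brighter).
Net change so far: 2/3 stop darker. Offset with the shutter speed: 1/100 → 1/80 → 1/60.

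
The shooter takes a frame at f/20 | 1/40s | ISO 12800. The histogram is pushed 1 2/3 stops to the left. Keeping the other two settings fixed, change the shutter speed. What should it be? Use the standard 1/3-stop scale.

Underexposed by 1 2/3 stops → need 1 2/3 stops brighter.
Shutter speed: 1/40 → 1/30 → 1/25 → 1/20 → 1/15 → 1/13.

1/13s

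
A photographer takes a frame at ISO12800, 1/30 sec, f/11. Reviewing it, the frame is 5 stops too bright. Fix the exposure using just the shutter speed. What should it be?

1/1000s

Overexposed by 5 stops → need 5 stops darker.
Shutter speed: 1/30 → 1/60 → 1/125 → 1/250 → 1/500 → 1/1000.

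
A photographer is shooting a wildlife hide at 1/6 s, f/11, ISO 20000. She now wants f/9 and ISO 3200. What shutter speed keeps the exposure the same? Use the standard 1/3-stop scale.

Aperture: f/11 → f/10 → f/9 — 2/3 stop wider (brighter).
ISO: 20000 → 16000 → 12800 → 10000 → 8000 → 6400 → 5000 → 4000 → 3200 — 2 2/3 stops dropped (darker).
Net change so far: 2 stops darker. Offset with the shutter speed: 1/6 → 1/5 → 1/4 → 0.3 → 0.4 → 0.5 → 0.6.

0.6 s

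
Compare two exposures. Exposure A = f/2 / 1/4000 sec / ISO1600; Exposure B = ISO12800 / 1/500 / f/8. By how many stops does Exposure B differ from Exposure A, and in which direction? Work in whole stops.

2 stops brighter

Aperture: f/2 → f/2.8 → f/4 → f/5.6 → f/8 — 4 stops stopped down (darker).
Shutter speed: 1/4000 → 1/2000 → 1/1000 → 1/500 — 3 stops slower (brighter).
ISO: 1600 → 3200 → 6400 → 12800 — 3 stops raised (brighter).
Net: −4 +3 +3 = +2 stops.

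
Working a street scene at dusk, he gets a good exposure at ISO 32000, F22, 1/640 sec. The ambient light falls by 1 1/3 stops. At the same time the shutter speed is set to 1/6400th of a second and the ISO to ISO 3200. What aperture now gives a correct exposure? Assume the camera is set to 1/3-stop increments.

f/1.4

Scene light: 1 1/3 stops darker.
Shutter speed: 1/640 → 1/800 → 1/1000 → 1/1250 → 1/1600 → 1/2000 → 1/2500 → 1/3200 → 1/4000 → 1/5000 → 1/6400 — 3 1/3 stops shorter (darker).
ISO: 32000 → 25600 → 20000 → 16000 → 12800 → 10000 → 8000 → 6400 → 5000 → 4000 → 3200 — 3 1/3 stops lower (darker).
Net so far: 8 stops darker. Aperture: f/22 → f/20 → f/18 → f/16 → f/14 → f/13 → f/11 → f/10 → f/9 → f/8 → f/7.1 → f/6.3 → f/5.6 → f/5 → f/4.5 → f/4 → f/3.5 → f/3.2 → f/2.8 → f/2.5 → f/2.2 → f/2 → f/1.8 → f/1.6 → f/1.4.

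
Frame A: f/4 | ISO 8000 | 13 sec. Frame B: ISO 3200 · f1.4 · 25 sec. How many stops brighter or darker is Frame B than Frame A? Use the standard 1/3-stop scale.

Aperture: f/4 → f/3.5 → f/3.2 → f/2.8 → f/2.5 → f/2.2 → f/2 → f/1.8 → f/1.6 → f/1.4 — 3 stops wider (brighter).
Shutter speed: 13 → 15 → 20 → 25 — 1 stop slower (brighter).
ISO: 8000 → 6400 → 5000 → 4000 → 3200 — 1 1/3 stops dropped (darker).
Net: +3 +1 −1 1/3 = +2 2/3 stops.

2 2/3 stops brighter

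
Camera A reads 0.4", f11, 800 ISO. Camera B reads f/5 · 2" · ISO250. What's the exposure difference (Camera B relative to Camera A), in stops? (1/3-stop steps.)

Aperture: f/11 → f/10 → f/9 → f/8 → f/7.1 → f/6.3 → f/5.6 → f/5 — 2 1/3 stops larger aperture (brighter).
Shutter speed: 0.4 → 0.5 → 0.6 → 0.8 → 1 → 1.3 → 1.6 → 2 — 2 1/3 stops slower (brighter).
ISO: 800 → 640 → 500 → 400 → 320 → 250 — 1 2/3 stops dropped (darker).
Net: +2 1/3 +2 1/3 −1 2/3 = +3 stops.

3 stops brighter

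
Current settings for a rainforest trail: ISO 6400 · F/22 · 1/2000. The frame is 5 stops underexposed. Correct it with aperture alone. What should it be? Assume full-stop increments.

f/4

Underexposed by 5 stops → need 5 stops brighter.
Aperture: f/22 → f/16 → f/11 → f/8 → f/5.6 → f/4.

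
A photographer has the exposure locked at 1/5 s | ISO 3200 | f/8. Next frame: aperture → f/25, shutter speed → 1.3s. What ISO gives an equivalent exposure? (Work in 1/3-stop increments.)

ISO 5000

Aperture: f/8 → f/9 → f/10 → f/11 → f/13 → f/14 → f/16 → f/18 → f/20 → f/22 → f/25 — 3 1/3 stops stopped down (darker).
Shutter speed: 1/5 → 1/4 → 0.3 → 0.4 → 0.5 → 0.6 → 0.8 → 1 → 1.3 — 2 2/3 stops slower (brighter).
Net change so far: 2/3 stop darker. Offset with the ISO: 3200 → 4000 → 5000.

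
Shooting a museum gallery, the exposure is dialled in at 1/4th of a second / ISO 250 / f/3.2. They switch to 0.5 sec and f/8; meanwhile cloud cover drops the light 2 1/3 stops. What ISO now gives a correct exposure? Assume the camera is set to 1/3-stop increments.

Scene light: 2 1/3 stops darker.
Shutter speed: 1/4 → 0.3 → 0.4 → 0.5 — 1 stop longer (brighter).
Aperture: f/3.2 → f/3.5 → f/4 → f/4.5 → f/5 → f/5.6 → f/6.3 → f/7.1 → f/8 — 2 2/3 stops smaller aperture (darker).
Net so far: 4 stops darker. ISO: 250 → 320 → 400 → 500 → 640 → 800 → 1000 → 1250 → 1600 → 2000 → 2500 → 3200 → 4000.

ISO 4000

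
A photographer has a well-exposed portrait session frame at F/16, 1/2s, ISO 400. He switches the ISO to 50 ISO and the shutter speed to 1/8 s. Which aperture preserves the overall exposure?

f/2.8

ISO: 400 → 200 → 100 → 50 — 3 stops dropped (darker).
Shutter speed: 1/2 → 1/4 → 1/8 — 2 stops shorter (darker).
Net change so far: 5 stops darker. Offset with the aperture: f/16 → f/11 → f/8 → f/5.6 → f/4 → f/2.8.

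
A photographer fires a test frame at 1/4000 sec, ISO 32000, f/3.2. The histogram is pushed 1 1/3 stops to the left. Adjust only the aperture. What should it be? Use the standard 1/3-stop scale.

f/2

Underexposed by 1 1/3 stops → need 1 1/3 stops brighter.
Aperture: f/3.2 → f/2.8 → f/2.5 → f/2.2 → f/2.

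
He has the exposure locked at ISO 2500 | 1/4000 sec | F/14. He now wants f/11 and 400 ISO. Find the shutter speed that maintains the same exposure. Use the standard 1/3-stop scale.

1/1000s

Aperture: f/14 → f/13 → f/11 — 2/3 stop opened up (brighter).
ISO: 2500 → 2000 → 1600 → 1250 → 1000 → 800 → 640 → 500 → 400 — 2 2/3 stops dropped (darker).
Net change so far: 2 stops darker. Offset with the shutter speed: 1/4000 → 1/3200 → 1/2500 → 1/2000 → 1/1600 → 1/1250 → 1/1000.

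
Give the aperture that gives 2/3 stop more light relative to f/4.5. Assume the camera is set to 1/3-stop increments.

Aperture: f/4.5 → f/4 → f/3.5 — 2/3 stop opened up (brighter).

f/3.5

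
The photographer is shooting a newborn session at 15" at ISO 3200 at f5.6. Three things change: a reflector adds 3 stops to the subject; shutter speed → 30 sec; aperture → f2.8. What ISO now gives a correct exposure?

Scene light: 3 stops brighter.
Shutter speed: 15 → 30 — 1 stop slower (brighter).
Aperture: f/5.6 → f/4 → f/2.8 — 2 stops wider (brighter).
Net so far: 6 stops brighter. ISO: 3200 → 1600 → 800 → 400 → 200 → 100 → 50.

ISO 50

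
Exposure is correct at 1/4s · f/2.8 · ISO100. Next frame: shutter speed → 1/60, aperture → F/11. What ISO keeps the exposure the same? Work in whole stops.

ISO 25600

Shutter speed: 1/4 → 1/8 → 1/15 → 1/30 → 1/60 — 4 stops faster (darker).
Aperture: f/2.8 → f/4 → f/5.6 → f/8 → f/11 — 4 stops narrower (darker).
Net change so far: 8 stops darker. Offset with the ISO: 100 → 200 → 400 → 800 → 1600 → 3200 → 6400 → 12800 → 25600.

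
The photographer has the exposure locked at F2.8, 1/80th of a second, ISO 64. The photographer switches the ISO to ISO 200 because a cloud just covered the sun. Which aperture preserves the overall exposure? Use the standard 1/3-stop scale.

ISO: 64 → 80 → 100 → 125 → 160 → 200 — 1 2/3 stops raised (brighter).
Need 1 2/3 stops darker from the aperture: f/2.8 → f/3.2 → f/3.5 → f/4 → f/4.5 → f/5.

f/5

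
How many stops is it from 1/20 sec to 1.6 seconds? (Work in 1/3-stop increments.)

1/20 → 1/15 → 1/13 → 1/10 → 1/8 → 1/6 → 1/5 → 1/4 → 0.3 → 0.4 → 0.5 → 0.6 → 0.8 → 1 → 1.3 → 1.6 — count the steps: 15 third-stops = 5 stops.

5 stops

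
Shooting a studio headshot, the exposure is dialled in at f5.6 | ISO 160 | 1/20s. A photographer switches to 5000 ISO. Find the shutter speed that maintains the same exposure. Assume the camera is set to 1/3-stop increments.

1/640s

ISO: 160 → 200 → 250 → 320 → 400 → 500 → 640 → 800 → 1000 → 1250 → 1600 → 2000 → 2500 → 3200 → 4000 → 5000 — 5 stops higher (brighter).
Need 5 stops darker from the shutter speed: 1/20 → 1/25 → 1/30 → 1/40 → 1/50 → 1/60 → 1/80 → 1/100 → 1/125 → 1/160 → 1/200 → 1/250 → 1/320 → 1/400 → 1/500 → 1/640.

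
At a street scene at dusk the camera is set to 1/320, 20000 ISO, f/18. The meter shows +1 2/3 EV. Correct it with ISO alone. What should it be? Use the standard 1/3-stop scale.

Overexposed by 1 2/3 stops → need 1 2/3 stops darker.
ISO: 20000 → 16000 → 12800 → 10000 → 8000 → 6400.

ISO 6400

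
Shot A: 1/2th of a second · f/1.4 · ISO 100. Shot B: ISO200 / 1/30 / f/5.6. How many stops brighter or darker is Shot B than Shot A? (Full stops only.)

7 stops darker

Aperture: f/1.4 → f/2 → f/2.8 → f/4 → f/5.6 — 4 stops narrower (darker).
Shutter speed: 1/2 → 1/4 → 1/8 → 1/15 → 1/30 — 4 stops shorter (darker).
ISO: 100 → 200 — 1 stop raised (brighter).
Net: −4 −4 +1 = −7 stops.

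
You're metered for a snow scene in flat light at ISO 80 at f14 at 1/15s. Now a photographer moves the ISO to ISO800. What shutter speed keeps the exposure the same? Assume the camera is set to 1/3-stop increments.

ISO: 80 → 100 → 125 → 160 → 200 → 250 → 320 → 400 → 500 → 640 → 800 — 3 1/3 stops higher (brighter).
Need 3 1/3 stops darker from the shutter speed: 1/15 → 1/20 → 1/25 → 1/30 → 1/40 → 1/50 → 1/60 → 1/80 → 1/100 → 1/125 → 1/160.

1/160s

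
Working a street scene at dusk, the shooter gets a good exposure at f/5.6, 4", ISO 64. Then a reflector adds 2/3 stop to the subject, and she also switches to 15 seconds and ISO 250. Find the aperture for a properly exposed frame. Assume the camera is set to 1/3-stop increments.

f/29

Scene light: 2/3 stop brighter.
Shutter speed: 4 → 5 → 6 → 8 → 10 → 13 → 15 — 2 stops slower (brighter).
ISO: 64 → 80 → 100 → 125 → 160 → 200 → 250 — 2 stops higher (brighter).
Net so far: 4 2/3 stops brighter. Aperture: f/5.6 → f/6.3 → f/7.1 → f/8 → f/9 → f/10 → f/11 → f/13 → f/14 → f/16 → f/18 → f/20 → f/22 → f/25 → f/29.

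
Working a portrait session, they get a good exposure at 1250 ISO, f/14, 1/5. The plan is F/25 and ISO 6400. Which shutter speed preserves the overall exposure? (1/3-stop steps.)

Aperture: f/14 → f/16 → f/18 → f/20 → f/22 → f/25 — 1 2/3 stops narrower (darker).
ISO: 1250 → 1600 → 2000 → 2500 → 3200 → 4000 → 5000 → 6400 — 2 1/3 stops raised (brighter).
Net change so far: 2/3 stop brighter. Offset with the shutter speed: 1/5 → 1/6 → 1/8.

1/8s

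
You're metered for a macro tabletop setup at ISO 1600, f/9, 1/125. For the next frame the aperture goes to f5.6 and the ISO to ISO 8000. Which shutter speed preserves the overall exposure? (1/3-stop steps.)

Aperture: f/9 → f/8 → f/7.1 → f/6.3 → f/5.6 — 1 1/3 stops larger aperture (brighter).
ISO: 1600 → 2000 → 2500 → 3200 → 4000 → 5000 → 6400 → 8000 — 2 1/3 stops raised (brighter).
Net change so far: 3 2/3 stops brighter. Offset with the shutter speed: 1/125 → 1/160 → 1/200 → 1/250 → 1/320 → 1/400 → 1/500 → 1/640 → 1/800 → 1/1000 → 1/1250 → 1/1600.

1/1600s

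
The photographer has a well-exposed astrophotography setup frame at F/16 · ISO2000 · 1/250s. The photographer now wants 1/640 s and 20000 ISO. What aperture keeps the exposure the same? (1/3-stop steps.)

Shutter speed: 1/250 → 1/320 → 1/400 → 1/500 → 1/640 — 1 1/3 stops faster (darker).
ISO: 2000 → 2500 → 3200 → 4000 → 5000 → 6400 → 8000 → 10000 → 12800 → 16000 → 20000 — 3 1/3 stops higher (brighter).
Net change so far: 2 stops brighter. Offset with the aperture: f/16 → f/18 → f/20 → f/22 → f/25 → f/29 → f/32.

f/32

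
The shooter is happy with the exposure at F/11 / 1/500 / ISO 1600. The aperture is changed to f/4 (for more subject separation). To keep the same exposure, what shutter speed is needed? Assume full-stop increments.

1/4000s

Aperture: f/11 → f/8 → f/5.6 → f/4 — 3 stops opened up (brighter).
Need 3 stops darker from the shutter speed: 1/500 → 1/1000 → 1/2000 → 1/4000.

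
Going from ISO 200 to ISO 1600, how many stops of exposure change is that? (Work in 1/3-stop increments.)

3 stops

200 → 250 → 320 → 400 → 500 → 640 → 800 → 1000 → 1250 → 1600 — count the steps: 9 third-stops = 3 stops.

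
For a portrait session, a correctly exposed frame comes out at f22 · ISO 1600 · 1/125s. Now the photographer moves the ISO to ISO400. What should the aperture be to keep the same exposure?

f/11

ISO: 1600 → 800 → 400 — 2 stops lower (darker).
Need 2 stops brighter from the aperture: f/22 → f/16 → f/11.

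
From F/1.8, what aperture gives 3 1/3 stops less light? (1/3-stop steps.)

f/5.6

Aperture: f/1.8 → f/2 → f/2.2 → f/2.5 → f/2.8 → f/3.2 → f/3.5 → f/4 → f/4.5 → f/5 → f/5.6 — 3 1/3 stops smaller aperture (darker).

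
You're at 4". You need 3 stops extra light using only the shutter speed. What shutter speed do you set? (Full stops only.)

30 s

Shutter speed: 4 → 8 → 15 → 30 — 3 stops longer (brighter).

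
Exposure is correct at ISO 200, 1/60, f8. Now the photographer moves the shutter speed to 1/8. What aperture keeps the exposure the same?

Shutter speed: 1/60 → 1/30 → 1/15 → 1/8 — 3 stops slower (brighter).
Need 3 stops darker from the aperture: f/8 → f/11 → f/16 → f/22.

f/22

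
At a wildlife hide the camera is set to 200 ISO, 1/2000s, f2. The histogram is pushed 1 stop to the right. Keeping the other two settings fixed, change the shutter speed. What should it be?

Overexposed by 1 stop → need 1 stop darker.
Shutter speed: 1/2000 → 1/4000.

1/4000s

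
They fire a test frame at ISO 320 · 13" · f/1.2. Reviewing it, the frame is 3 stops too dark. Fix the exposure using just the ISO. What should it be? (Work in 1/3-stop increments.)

ISO 2500

Underexposed by 3 stops → need 3 stops brighter.
ISO: 320 → 400 → 500 → 640 → 800 → 1000 → 1250 → 1600 → 2000 → 2500.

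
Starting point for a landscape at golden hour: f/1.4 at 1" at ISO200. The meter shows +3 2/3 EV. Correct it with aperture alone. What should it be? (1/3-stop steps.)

Overexposed by 3 2/3 stops → need 3 2/3 stops darker.
Aperture: f/1.4 → f/1.6 → f/1.8 → f/2 → f/2.2 → f/2.5 → f/2.8 → f/3.2 → f/3.5 → f/4 → f/4.5 → f/5.

f/5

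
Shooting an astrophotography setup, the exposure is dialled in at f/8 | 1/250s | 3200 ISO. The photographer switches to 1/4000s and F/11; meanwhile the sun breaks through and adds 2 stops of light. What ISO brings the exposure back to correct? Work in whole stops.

Scene light: 2 stops brighter.
Shutter speed: 1/250 → 1/500 → 1/1000 → 1/2000 → 1/4000 — 4 stops shorter (darker).
Aperture: f/8 → f/11 — 1 stop smaller aperture (darker).
Net so far: 3 stops darker. ISO: 3200 → 6400 → 12800 → 25600.

ISO 25600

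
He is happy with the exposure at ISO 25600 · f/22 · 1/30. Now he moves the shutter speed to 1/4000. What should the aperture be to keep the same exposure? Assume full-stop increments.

Shutter speed: 1/30 → 1/60 → 1/125 → 1/250 → 1/500 → 1/1000 → 1/2000 → 1/4000 — 7 stops shorter (darker).
Need 7 stops brighter from the aperture: f/22 → f/16 → f/11 → f/8 → f/5.6 → f/4 → f/2.8 → f/2.

f/2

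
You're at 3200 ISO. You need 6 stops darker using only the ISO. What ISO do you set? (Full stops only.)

ISO 50

ISO: 3200 → 1600 → 800 → 400 → 200 → 100 → 50 — 6 stops lower (darker).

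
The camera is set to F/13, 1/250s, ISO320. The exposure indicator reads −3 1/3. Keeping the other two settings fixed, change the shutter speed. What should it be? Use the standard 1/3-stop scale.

Underexposed by 3 1/3 stops → need 3 1/3 stops brighter.
Shutter speed: 1/250 → 1/200 → 1/160 → 1/125 → 1/100 → 1/80 → 1/60 → 1/50 → 1/40 → 1/30 → 1/25.

1/25s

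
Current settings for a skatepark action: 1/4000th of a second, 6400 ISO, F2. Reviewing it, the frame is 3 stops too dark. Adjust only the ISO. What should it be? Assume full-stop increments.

Underexposed by 3 stops → need 3 stops brighter.
ISO: 6400 → 12800 → 25600 → 51200.

ISO 51200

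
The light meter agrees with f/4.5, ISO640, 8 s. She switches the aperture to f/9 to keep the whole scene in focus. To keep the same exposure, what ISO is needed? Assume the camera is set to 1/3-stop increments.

Aperture: f/4.5 → f/5 → f/5.6 → f/6.3 → f/7.1 → f/8 → f/9 — 2 stops stopped down (darker).
Need 2 stops brighter from the ISO: 640 → 800 → 1000 → 1250 → 1600 → 2000 → 2500.

ISO 2500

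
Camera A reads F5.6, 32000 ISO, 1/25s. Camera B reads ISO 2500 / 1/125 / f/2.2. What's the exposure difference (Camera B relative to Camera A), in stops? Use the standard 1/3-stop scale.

Aperture: f/5.6 → f/5 → f/4.5 → f/4 → f/3.5 → f/3.2 → f/2.8 → f/2.5 → f/2.2 — 2 2/3 stops larger aperture (brighter).
Shutter speed: 1/25 → 1/30 → 1/40 → 1/50 → 1/60 → 1/80 → 1/100 → 1/125 — 2 1/3 stops faster (darker).
ISO: 32000 → 25600 → 20000 → 16000 → 12800 → 10000 → 8000 → 6400 → 5000 → 4000 → 3200 → 2500 — 3 2/3 stops dropped (darker).
Net: +2 2/3 −2 1/3 −3 2/3 = −3 1/3 stops.

3 1/3 stops darker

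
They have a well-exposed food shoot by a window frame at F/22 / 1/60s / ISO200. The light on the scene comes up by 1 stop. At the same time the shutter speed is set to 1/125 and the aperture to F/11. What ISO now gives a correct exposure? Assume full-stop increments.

ISO 50

Scene light: 1 stop brighter.
Shutter speed: 1/60 → 1/125 — 1 stop faster (darker).
Aperture: f/22 → f/16 → f/11 — 2 stops wider (brighter).
Net so far: 2 stops brighter. ISO: 200 → 100 → 50.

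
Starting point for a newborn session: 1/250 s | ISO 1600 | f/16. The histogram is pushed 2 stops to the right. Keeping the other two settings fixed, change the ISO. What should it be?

ISO 400

Overexposed by 2 stops → need 2 stops darker.
ISO: 1600 → 800 → 400.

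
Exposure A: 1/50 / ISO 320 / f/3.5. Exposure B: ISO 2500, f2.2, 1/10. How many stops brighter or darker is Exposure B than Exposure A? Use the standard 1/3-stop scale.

6 2/3 stops brighter

Aperture: f/3.5 → f/3.2 → f/2.8 → f/2.5 → f/2.2 — 1 1/3 stops wider (brighter).
Shutter speed: 1/50 → 1/40 → 1/30 → 1/25 → 1/20 → 1/15 → 1/13 → 1/10 — 2 1/3 stops slower (brighter).
ISO: 320 → 400 → 500 → 640 → 800 → 1000 → 1250 → 1600 → 2000 → 2500 — 3 stops raised (brighter).
Net: +1 1/3 +2 1/3 +3 = +6 2/3 stops.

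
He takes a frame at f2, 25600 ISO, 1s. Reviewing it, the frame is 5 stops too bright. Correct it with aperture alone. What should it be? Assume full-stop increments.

Overexposed by 5 stops → need 5 stops darker.
Aperture: f/2 → f/2.8 → f/4 → f/5.6 → f/8 → f/11.

f/11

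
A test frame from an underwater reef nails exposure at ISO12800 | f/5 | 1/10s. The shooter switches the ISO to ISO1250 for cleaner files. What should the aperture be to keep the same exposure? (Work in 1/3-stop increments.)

ISO: 12800 → 10000 → 8000 → 6400 → 5000 → 4000 → 3200 → 2500 → 2000 → 1600 → 1250 — 3 1/3 stops lower (darker).
Need 3 1/3 stops brighter from the aperture: f/5 → f/4.5 → f/4 → f/3.5 → f/3.2 → f/2.8 → f/2.5 → f/2.2 → f/2 → f/1.8 → f/1.6.

f/1.6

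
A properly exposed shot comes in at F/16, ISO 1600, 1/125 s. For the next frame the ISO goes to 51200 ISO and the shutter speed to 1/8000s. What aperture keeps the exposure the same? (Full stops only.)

ISO: 1600 → 3200 → 6400 → 12800 → 25600 → 51200 — 5 stops raised (brighter).
Shutter speed: 1/125 → 1/250 → 1/500 → 1/1000 → 1/2000 → 1/4000 → 1/8000 — 6 stops faster (darker).
Net change so far: 1 stop darker. Offset with the aperture: f/16 → f/11.

f/11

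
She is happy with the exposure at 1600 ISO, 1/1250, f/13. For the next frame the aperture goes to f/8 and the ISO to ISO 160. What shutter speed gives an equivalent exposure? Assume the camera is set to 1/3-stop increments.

Aperture: f/13 → f/11 → f/10 → f/9 → f/8 — 1 1/3 stops larger aperture (brighter).
ISO: 1600 → 1250 → 1000 → 800 → 640 → 500 → 400 → 320 → 250 → 200 → 160 — 3 1/3 stops dropped (darker).
Net change so far: 2 stops darker. Offset with the shutter speed: 1/1250 → 1/1000 → 1/800 → 1/640 → 1/500 → 1/400 → 1/320.

1/320s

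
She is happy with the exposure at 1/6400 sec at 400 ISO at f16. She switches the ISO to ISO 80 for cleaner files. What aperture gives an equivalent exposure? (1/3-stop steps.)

f/7.1

ISO: 400 → 320 → 250 → 200 → 160 → 125 → 100 → 80 — 2 1/3 stops dropped (darker).
Need 2 1/3 stops brighter from the aperture: f/16 → f/14 → f/13 → f/11 → f/10 → f/9 → f/8 → f/7.1.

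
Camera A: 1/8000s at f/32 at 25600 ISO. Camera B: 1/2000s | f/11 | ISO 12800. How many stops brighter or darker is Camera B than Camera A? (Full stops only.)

Aperture: f/32 → f/22 → f/16 → f/11 — 3 stops larger aperture (brighter).
Shutter speed: 1/8000 → 1/4000 → 1/2000 — 2 stops longer (brighter).
ISO: 25600 → 12800 — 1 stop lower (darker).
Net: +3 +2 −1 = +4 stops.

4 stops brighter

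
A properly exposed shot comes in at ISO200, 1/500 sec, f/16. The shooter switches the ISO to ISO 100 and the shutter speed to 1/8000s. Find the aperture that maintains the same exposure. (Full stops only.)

f/2.8

ISO: 200 → 100 — 1 stop dropped (darker).
Shutter speed: 1/500 → 1/1000 → 1/2000 → 1/4000 → 1/8000 — 4 stops faster (darker).
Net change so far: 5 stops darker. Offset with the aperture: f/16 → f/11 → f/8 → f/5.6 → f/4 → f/2.8.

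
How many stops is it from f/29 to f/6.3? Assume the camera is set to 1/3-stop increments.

4 1/3 stops

f/29 → f/25 → f/22 → f/20 → f/18 → f/16 → f/14 → f/13 → f/11 → f/10 → f/9 → f/8 → f/7.1 → f/6.3 — count the steps: 13 third-stops = 4 1/3 stops.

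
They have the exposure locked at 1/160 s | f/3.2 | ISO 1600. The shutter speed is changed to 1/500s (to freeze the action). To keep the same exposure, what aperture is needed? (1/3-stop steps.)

f/1.8

Shutter speed: 1/160 → 1/200 → 1/250 → 1/320 → 1/400 → 1/500 — 1 2/3 stops faster (darker).
Need 1 2/3 stops brighter from the aperture: f/3.2 → f/2.8 → f/2.5 → f/2.2 → f/2 → f/1.8.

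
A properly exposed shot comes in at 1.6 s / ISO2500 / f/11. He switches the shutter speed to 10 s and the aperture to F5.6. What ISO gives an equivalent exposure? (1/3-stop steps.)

Shutter speed: 1.6 → 2 → 2.5 → 3.2 → 4 → 5 → 6 → 8 → 10 — 2 2/3 stops slower (brighter).
Aperture: f/11 → f/10 → f/9 → f/8 → f/7.1 → f/6.3 → f/5.6 — 2 stops wider (brighter).
Net change so far: 4 2/3 stops brighter. Offset with the ISO: 2500 → 2000 → 1600 → 1250 → 1000 → 800 → 640 → 500 → 400 → 320 → 250 → 200 → 160 → 125 → 100.

ISO 100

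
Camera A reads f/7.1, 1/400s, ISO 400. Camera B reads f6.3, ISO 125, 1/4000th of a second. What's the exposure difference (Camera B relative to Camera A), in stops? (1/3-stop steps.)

4 2/3 stops darker

Aperture: f/7.1 → f/6.3 — 1/3 stop wider (brighter).
Shutter speed: 1/400 → 1/500 → 1/640 → 1/800 → 1/1000 → 1/1250 → 1/1600 → 1/2000 → 1/2500 → 1/3200 → 1/4000 — 3 1/3 stops faster (darker).
ISO: 400 → 320 → 250 → 200 → 160 → 125 — 1 2/3 stops lower (darker).
Net: +1/3 −3 1/3 −1 2/3 = −4 2/3 stops.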